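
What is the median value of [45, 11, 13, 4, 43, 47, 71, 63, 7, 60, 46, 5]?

44

Step 1: Sort the data in ascending order: [4, 5, 7, 11, 13, 43, 45, 46, 47, 60, 63, 71]
Step 2: The number of values is n = 12.
Step 3: Since n is even, the median is the average of positions 6 and 7:
  Median = (43 + 45) / 2 = 44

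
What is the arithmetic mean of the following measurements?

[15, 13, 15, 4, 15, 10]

12

Step 1: Sum all values: 15 + 13 + 15 + 4 + 15 + 10 = 72
Step 2: Count the number of values: n = 6
Step 3: Mean = sum / n = 72 / 6 = 12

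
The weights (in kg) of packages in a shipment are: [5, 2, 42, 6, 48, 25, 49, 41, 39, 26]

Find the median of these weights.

32.5

Step 1: Sort the data in ascending order: [2, 5, 6, 25, 26, 39, 41, 42, 48, 49]
Step 2: The number of values is n = 10.
Step 3: Since n is even, the median is the average of positions 5 and 6:
  Median = (26 + 39) / 2 = 32.5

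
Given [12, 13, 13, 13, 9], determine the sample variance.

3

Step 1: Compute the mean: (12 + 13 + 13 + 13 + 9) / 5 = 12
Step 2: Compute squared deviations from the mean:
  (12 - 12)^2 = 0
  (13 - 12)^2 = 1
  (13 - 12)^2 = 1
  (13 - 12)^2 = 1
  (9 - 12)^2 = 9
Step 3: Sum of squared deviations = 12
Step 4: Sample variance = 12 / 4 = 3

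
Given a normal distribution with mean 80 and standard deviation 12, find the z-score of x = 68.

-1

Step 1: Recall the z-score formula: z = (x - mu) / sigma
Step 2: Substitute values: z = (68 - 80) / 12
Step 3: z = -12 / 12 = -1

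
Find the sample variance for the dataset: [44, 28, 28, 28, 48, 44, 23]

103.5714

Step 1: Compute the mean: (44 + 28 + 28 + 28 + 48 + 44 + 23) / 7 = 34.7143
Step 2: Compute squared deviations from the mean:
  (44 - 34.7143)^2 = 86.2245
  (28 - 34.7143)^2 = 45.0816
  (28 - 34.7143)^2 = 45.0816
  (28 - 34.7143)^2 = 45.0816
  (48 - 34.7143)^2 = 176.5102
  (44 - 34.7143)^2 = 86.2245
  (23 - 34.7143)^2 = 137.2245
Step 3: Sum of squared deviations = 621.4286
Step 4: Sample variance = 621.4286 / 6 = 103.5714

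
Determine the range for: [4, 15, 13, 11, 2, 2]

13

Step 1: Identify the maximum value: max = 15
Step 2: Identify the minimum value: min = 2
Step 3: Range = max - min = 15 - 2 = 13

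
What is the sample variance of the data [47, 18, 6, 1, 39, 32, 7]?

324.9524

Step 1: Compute the mean: (47 + 18 + 6 + 1 + 39 + 32 + 7) / 7 = 21.4286
Step 2: Compute squared deviations from the mean:
  (47 - 21.4286)^2 = 653.898
  (18 - 21.4286)^2 = 11.7551
  (6 - 21.4286)^2 = 238.0408
  (1 - 21.4286)^2 = 417.3265
  (39 - 21.4286)^2 = 308.7551
  (32 - 21.4286)^2 = 111.7551
  (7 - 21.4286)^2 = 208.1837
Step 3: Sum of squared deviations = 1949.7143
Step 4: Sample variance = 1949.7143 / 6 = 324.9524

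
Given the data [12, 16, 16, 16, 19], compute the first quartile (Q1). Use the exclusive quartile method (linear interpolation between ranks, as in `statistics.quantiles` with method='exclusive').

14

Step 1: Sort the data: [12, 16, 16, 16, 19]
Step 2: n = 5
Step 3: Using the exclusive quartile method:
  Q1 = 14
  Q2 (median) = 16
  Q3 = 17.5
  IQR = Q3 - Q1 = 17.5 - 14 = 3.5
Step 4: Q1 = 14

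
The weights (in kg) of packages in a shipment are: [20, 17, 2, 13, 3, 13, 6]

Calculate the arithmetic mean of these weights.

10.5714

Step 1: Sum all values: 20 + 17 + 2 + 13 + 3 + 13 + 6 = 74
Step 2: Count the number of values: n = 7
Step 3: Mean = sum / n = 74 / 7 = 10.5714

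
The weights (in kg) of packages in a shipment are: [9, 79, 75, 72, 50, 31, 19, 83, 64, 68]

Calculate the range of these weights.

74

Step 1: Identify the maximum value: max = 83
Step 2: Identify the minimum value: min = 9
Step 3: Range = max - min = 83 - 9 = 74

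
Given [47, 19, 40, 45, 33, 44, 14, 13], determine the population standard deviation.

13.4948

Step 1: Compute the mean: 31.875
Step 2: Sum of squared deviations from the mean: 1456.875
Step 3: Population variance = 1456.875 / 8 = 182.1094
Step 4: Standard deviation = sqrt(182.1094) = 13.4948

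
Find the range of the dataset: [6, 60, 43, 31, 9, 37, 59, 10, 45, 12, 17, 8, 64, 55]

58

Step 1: Identify the maximum value: max = 64
Step 2: Identify the minimum value: min = 6
Step 3: Range = max - min = 64 - 6 = 58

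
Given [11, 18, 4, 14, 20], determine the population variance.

31.84

Step 1: Compute the mean: (11 + 18 + 4 + 14 + 20) / 5 = 13.4
Step 2: Compute squared deviations from the mean:
  (11 - 13.4)^2 = 5.76
  (18 - 13.4)^2 = 21.16
  (4 - 13.4)^2 = 88.36
  (14 - 13.4)^2 = 0.36
  (20 - 13.4)^2 = 43.56
Step 3: Sum of squared deviations = 159.2
Step 4: Population variance = 159.2 / 5 = 31.84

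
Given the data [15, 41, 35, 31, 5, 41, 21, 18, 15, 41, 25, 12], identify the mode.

41

Step 1: Count the frequency of each value:
  5: appears 1 time(s)
  12: appears 1 time(s)
  15: appears 2 time(s)
  18: appears 1 time(s)
  21: appears 1 time(s)
  25: appears 1 time(s)
  31: appears 1 time(s)
  35: appears 1 time(s)
  41: appears 3 time(s)
Step 2: The value 41 appears most frequently (3 times).
Step 3: Mode = 41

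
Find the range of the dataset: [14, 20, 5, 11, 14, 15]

15

Step 1: Identify the maximum value: max = 20
Step 2: Identify the minimum value: min = 5
Step 3: Range = max - min = 20 - 5 = 15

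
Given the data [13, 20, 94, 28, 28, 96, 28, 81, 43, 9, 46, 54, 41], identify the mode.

28

Step 1: Count the frequency of each value:
  9: appears 1 time(s)
  13: appears 1 time(s)
  20: appears 1 time(s)
  28: appears 3 time(s)
  41: appears 1 time(s)
  43: appears 1 time(s)
  46: appears 1 time(s)
  54: appears 1 time(s)
  81: appears 1 time(s)
  94: appears 1 time(s)
  96: appears 1 time(s)
Step 2: The value 28 appears most frequently (3 times).
Step 3: Mode = 28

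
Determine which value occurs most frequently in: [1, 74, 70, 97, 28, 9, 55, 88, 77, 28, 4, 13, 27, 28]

28

Step 1: Count the frequency of each value:
  1: appears 1 time(s)
  4: appears 1 time(s)
  9: appears 1 time(s)
  13: appears 1 time(s)
  27: appears 1 time(s)
  28: appears 3 time(s)
  55: appears 1 time(s)
  70: appears 1 time(s)
  74: appears 1 time(s)
  77: appears 1 time(s)
  88: appears 1 time(s)
  97: appears 1 time(s)
Step 2: The value 28 appears most frequently (3 times).
Step 3: Mode = 28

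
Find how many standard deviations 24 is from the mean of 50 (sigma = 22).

-1.1818

Step 1: Recall the z-score formula: z = (x - mu) / sigma
Step 2: Substitute values: z = (24 - 50) / 22
Step 3: z = -26 / 22 = -1.1818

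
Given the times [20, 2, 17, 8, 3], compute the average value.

10

Step 1: Sum all values: 20 + 2 + 17 + 8 + 3 = 50
Step 2: Count the number of values: n = 5
Step 3: Mean = sum / n = 50 / 5 = 10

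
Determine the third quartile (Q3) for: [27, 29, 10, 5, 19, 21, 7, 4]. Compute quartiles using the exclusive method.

25.5

Step 1: Sort the data: [4, 5, 7, 10, 19, 21, 27, 29]
Step 2: n = 8
Step 3: Using the exclusive quartile method:
  Q1 = 5.5
  Q2 (median) = 14.5
  Q3 = 25.5
  IQR = Q3 - Q1 = 25.5 - 5.5 = 20
Step 4: Q3 = 25.5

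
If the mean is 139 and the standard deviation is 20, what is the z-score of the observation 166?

1.35

Step 1: Recall the z-score formula: z = (x - mu) / sigma
Step 2: Substitute values: z = (166 - 139) / 20
Step 3: z = 27 / 20 = 1.35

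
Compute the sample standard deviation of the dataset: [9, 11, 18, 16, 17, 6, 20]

5.2099

Step 1: Compute the mean: 13.8571
Step 2: Sum of squared deviations from the mean: 162.8571
Step 3: Sample variance = 162.8571 / 6 = 27.1429
Step 4: Standard deviation = sqrt(27.1429) = 5.2099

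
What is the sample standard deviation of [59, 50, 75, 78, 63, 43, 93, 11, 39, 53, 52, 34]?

21.8667

Step 1: Compute the mean: 54.1667
Step 2: Sum of squared deviations from the mean: 5259.6667
Step 3: Sample variance = 5259.6667 / 11 = 478.1515
Step 4: Standard deviation = sqrt(478.1515) = 21.8667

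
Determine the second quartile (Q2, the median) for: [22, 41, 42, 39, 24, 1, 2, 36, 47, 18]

30

Step 1: Sort the data: [1, 2, 18, 22, 24, 36, 39, 41, 42, 47]
Step 2: n = 10
Step 3: Q2 is the median. Since n is even, it is the average of the values at positions 5 and 6:
  Q2 = (24 + 36) / 2 = 30
Step 4: Q2 = 30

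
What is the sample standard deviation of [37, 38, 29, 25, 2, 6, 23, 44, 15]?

14.4914

Step 1: Compute the mean: 24.3333
Step 2: Sum of squared deviations from the mean: 1680
Step 3: Sample variance = 1680 / 8 = 210
Step 4: Standard deviation = sqrt(210) = 14.4914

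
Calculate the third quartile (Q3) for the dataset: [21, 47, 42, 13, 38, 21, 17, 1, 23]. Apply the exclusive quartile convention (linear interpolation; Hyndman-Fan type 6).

40

Step 1: Sort the data: [1, 13, 17, 21, 21, 23, 38, 42, 47]
Step 2: n = 9
Step 3: Using the exclusive quartile method:
  Q1 = 15
  Q2 (median) = 21
  Q3 = 40
  IQR = Q3 - Q1 = 40 - 15 = 25
Step 4: Q3 = 40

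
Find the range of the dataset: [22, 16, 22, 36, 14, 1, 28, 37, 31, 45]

44

Step 1: Identify the maximum value: max = 45
Step 2: Identify the minimum value: min = 1
Step 3: Range = max - min = 45 - 1 = 44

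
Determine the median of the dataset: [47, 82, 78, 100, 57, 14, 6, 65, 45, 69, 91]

65

Step 1: Sort the data in ascending order: [6, 14, 45, 47, 57, 65, 69, 78, 82, 91, 100]
Step 2: The number of values is n = 11.
Step 3: Since n is odd, the median is the middle value at position 6: 65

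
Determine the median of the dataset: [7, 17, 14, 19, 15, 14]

14.5

Step 1: Sort the data in ascending order: [7, 14, 14, 15, 17, 19]
Step 2: The number of values is n = 6.
Step 3: Since n is even, the median is the average of positions 3 and 4:
  Median = (14 + 15) / 2 = 14.5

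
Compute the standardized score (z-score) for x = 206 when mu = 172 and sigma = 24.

1.4167

Step 1: Recall the z-score formula: z = (x - mu) / sigma
Step 2: Substitute values: z = (206 - 172) / 24
Step 3: z = 34 / 24 = 1.4167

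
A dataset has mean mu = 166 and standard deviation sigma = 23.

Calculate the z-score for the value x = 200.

1.4783

Step 1: Recall the z-score formula: z = (x - mu) / sigma
Step 2: Substitute values: z = (200 - 166) / 23
Step 3: z = 34 / 23 = 1.4783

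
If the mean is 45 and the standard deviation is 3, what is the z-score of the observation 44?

-0.3333

Step 1: Recall the z-score formula: z = (x - mu) / sigma
Step 2: Substitute values: z = (44 - 45) / 3
Step 3: z = -1 / 3 = -0.3333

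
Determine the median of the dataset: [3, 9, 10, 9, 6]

9

Step 1: Sort the data in ascending order: [3, 6, 9, 9, 10]
Step 2: The number of values is n = 5.
Step 3: Since n is odd, the median is the middle value at position 3: 9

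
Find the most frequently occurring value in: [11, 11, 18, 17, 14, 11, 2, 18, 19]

11

Step 1: Count the frequency of each value:
  2: appears 1 time(s)
  11: appears 3 time(s)
  14: appears 1 time(s)
  17: appears 1 time(s)
  18: appears 2 time(s)
  19: appears 1 time(s)
Step 2: The value 11 appears most frequently (3 times).
Step 3: Mode = 11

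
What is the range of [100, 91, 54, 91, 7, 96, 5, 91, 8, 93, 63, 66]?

95

Step 1: Identify the maximum value: max = 100
Step 2: Identify the minimum value: min = 5
Step 3: Range = max - min = 100 - 5 = 95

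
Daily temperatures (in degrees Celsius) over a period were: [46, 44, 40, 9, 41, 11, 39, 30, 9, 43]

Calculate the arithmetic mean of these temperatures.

31.2

Step 1: Sum all values: 46 + 44 + 40 + 9 + 41 + 11 + 39 + 30 + 9 + 43 = 312
Step 2: Count the number of values: n = 10
Step 3: Mean = sum / n = 312 / 10 = 31.2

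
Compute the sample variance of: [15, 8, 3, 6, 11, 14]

21.9

Step 1: Compute the mean: (15 + 8 + 3 + 6 + 11 + 14) / 6 = 9.5
Step 2: Compute squared deviations from the mean:
  (15 - 9.5)^2 = 30.25
  (8 - 9.5)^2 = 2.25
  (3 - 9.5)^2 = 42.25
  (6 - 9.5)^2 = 12.25
  (11 - 9.5)^2 = 2.25
  (14 - 9.5)^2 = 20.25
Step 3: Sum of squared deviations = 109.5
Step 4: Sample variance = 109.5 / 5 = 21.9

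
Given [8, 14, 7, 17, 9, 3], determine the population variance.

21.2222

Step 1: Compute the mean: (8 + 14 + 7 + 17 + 9 + 3) / 6 = 9.6667
Step 2: Compute squared deviations from the mean:
  (8 - 9.6667)^2 = 2.7778
  (14 - 9.6667)^2 = 18.7778
  (7 - 9.6667)^2 = 7.1111
  (17 - 9.6667)^2 = 53.7778
  (9 - 9.6667)^2 = 0.4444
  (3 - 9.6667)^2 = 44.4444
Step 3: Sum of squared deviations = 127.3333
Step 4: Population variance = 127.3333 / 6 = 21.2222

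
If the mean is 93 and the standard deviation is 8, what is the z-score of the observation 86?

-0.875

Step 1: Recall the z-score formula: z = (x - mu) / sigma
Step 2: Substitute values: z = (86 - 93) / 8
Step 3: z = -7 / 8 = -0.875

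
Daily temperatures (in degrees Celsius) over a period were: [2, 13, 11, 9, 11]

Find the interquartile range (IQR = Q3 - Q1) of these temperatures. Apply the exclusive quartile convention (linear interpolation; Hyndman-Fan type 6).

6.5

Step 1: Sort the data: [2, 9, 11, 11, 13]
Step 2: n = 5
Step 3: Using the exclusive quartile method:
  Q1 = 5.5
  Q2 (median) = 11
  Q3 = 12
  IQR = Q3 - Q1 = 12 - 5.5 = 6.5
Step 4: IQR = 6.5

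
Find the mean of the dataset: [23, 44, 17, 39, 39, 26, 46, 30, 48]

34.6667

Step 1: Sum all values: 23 + 44 + 17 + 39 + 39 + 26 + 46 + 30 + 48 = 312
Step 2: Count the number of values: n = 9
Step 3: Mean = sum / n = 312 / 9 = 34.6667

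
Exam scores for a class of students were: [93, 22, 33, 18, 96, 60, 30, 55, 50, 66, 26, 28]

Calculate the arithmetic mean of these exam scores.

48.0833

Step 1: Sum all values: 93 + 22 + 33 + 18 + 96 + 60 + 30 + 55 + 50 + 66 + 26 + 28 = 577
Step 2: Count the number of values: n = 12
Step 3: Mean = sum / n = 577 / 12 = 48.0833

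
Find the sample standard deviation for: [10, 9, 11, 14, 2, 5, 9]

3.9521

Step 1: Compute the mean: 8.5714
Step 2: Sum of squared deviations from the mean: 93.7143
Step 3: Sample variance = 93.7143 / 6 = 15.619
Step 4: Standard deviation = sqrt(15.619) = 3.9521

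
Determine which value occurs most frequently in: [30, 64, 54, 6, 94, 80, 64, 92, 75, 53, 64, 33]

64

Step 1: Count the frequency of each value:
  6: appears 1 time(s)
  30: appears 1 time(s)
  33: appears 1 time(s)
  53: appears 1 time(s)
  54: appears 1 time(s)
  64: appears 3 time(s)
  75: appears 1 time(s)
  80: appears 1 time(s)
  92: appears 1 time(s)
  94: appears 1 time(s)
Step 2: The value 64 appears most frequently (3 times).
Step 3: Mode = 64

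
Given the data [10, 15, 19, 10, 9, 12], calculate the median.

11

Step 1: Sort the data in ascending order: [9, 10, 10, 12, 15, 19]
Step 2: The number of values is n = 6.
Step 3: Since n is even, the median is the average of positions 3 and 4:
  Median = (10 + 12) / 2 = 11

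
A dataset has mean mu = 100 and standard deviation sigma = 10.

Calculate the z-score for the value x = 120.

2

Step 1: Recall the z-score formula: z = (x - mu) / sigma
Step 2: Substitute values: z = (120 - 100) / 10
Step 3: z = 20 / 10 = 2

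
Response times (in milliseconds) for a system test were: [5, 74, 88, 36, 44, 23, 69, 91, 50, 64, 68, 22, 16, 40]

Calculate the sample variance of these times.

738.5275

Step 1: Compute the mean: (5 + 74 + 88 + 36 + 44 + 23 + 69 + 91 + 50 + 64 + 68 + 22 + 16 + 40) / 14 = 49.2857
Step 2: Compute squared deviations from the mean:
  (5 - 49.2857)^2 = 1961.2245
  (74 - 49.2857)^2 = 610.7959
  (88 - 49.2857)^2 = 1498.7959
  (36 - 49.2857)^2 = 176.5102
  (44 - 49.2857)^2 = 27.9388
  (23 - 49.2857)^2 = 690.9388
  (69 - 49.2857)^2 = 388.6531
  (91 - 49.2857)^2 = 1740.0816
  (50 - 49.2857)^2 = 0.5102
  (64 - 49.2857)^2 = 216.5102
  (68 - 49.2857)^2 = 350.2245
  (22 - 49.2857)^2 = 744.5102
  (16 - 49.2857)^2 = 1107.9388
  (40 - 49.2857)^2 = 86.2245
Step 3: Sum of squared deviations = 9600.8571
Step 4: Sample variance = 9600.8571 / 13 = 738.5275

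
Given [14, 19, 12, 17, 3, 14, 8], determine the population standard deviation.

5.0386

Step 1: Compute the mean: 12.4286
Step 2: Sum of squared deviations from the mean: 177.7143
Step 3: Population variance = 177.7143 / 7 = 25.3878
Step 4: Standard deviation = sqrt(25.3878) = 5.0386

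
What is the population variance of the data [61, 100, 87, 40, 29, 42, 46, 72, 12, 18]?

755.81

Step 1: Compute the mean: (61 + 100 + 87 + 40 + 29 + 42 + 46 + 72 + 12 + 18) / 10 = 50.7
Step 2: Compute squared deviations from the mean:
  (61 - 50.7)^2 = 106.09
  (100 - 50.7)^2 = 2430.49
  (87 - 50.7)^2 = 1317.69
  (40 - 50.7)^2 = 114.49
  (29 - 50.7)^2 = 470.89
  (42 - 50.7)^2 = 75.69
  (46 - 50.7)^2 = 22.09
  (72 - 50.7)^2 = 453.69
  (12 - 50.7)^2 = 1497.69
  (18 - 50.7)^2 = 1069.29
Step 3: Sum of squared deviations = 7558.1
Step 4: Population variance = 7558.1 / 10 = 755.81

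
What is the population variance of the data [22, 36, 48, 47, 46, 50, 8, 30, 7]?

257.5556

Step 1: Compute the mean: (22 + 36 + 48 + 47 + 46 + 50 + 8 + 30 + 7) / 9 = 32.6667
Step 2: Compute squared deviations from the mean:
  (22 - 32.6667)^2 = 113.7778
  (36 - 32.6667)^2 = 11.1111
  (48 - 32.6667)^2 = 235.1111
  (47 - 32.6667)^2 = 205.4444
  (46 - 32.6667)^2 = 177.7778
  (50 - 32.6667)^2 = 300.4444
  (8 - 32.6667)^2 = 608.4444
  (30 - 32.6667)^2 = 7.1111
  (7 - 32.6667)^2 = 658.7778
Step 3: Sum of squared deviations = 2318
Step 4: Population variance = 2318 / 9 = 257.5556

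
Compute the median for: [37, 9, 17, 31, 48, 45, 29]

31

Step 1: Sort the data in ascending order: [9, 17, 29, 31, 37, 45, 48]
Step 2: The number of values is n = 7.
Step 3: Since n is odd, the median is the middle value at position 4: 31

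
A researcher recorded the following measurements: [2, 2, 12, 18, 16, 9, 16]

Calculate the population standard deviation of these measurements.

6.1578

Step 1: Compute the mean: 10.7143
Step 2: Sum of squared deviations from the mean: 265.4286
Step 3: Population variance = 265.4286 / 7 = 37.9184
Step 4: Standard deviation = sqrt(37.9184) = 6.1578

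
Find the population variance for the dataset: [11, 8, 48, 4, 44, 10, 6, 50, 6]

358.6173

Step 1: Compute the mean: (11 + 8 + 48 + 4 + 44 + 10 + 6 + 50 + 6) / 9 = 20.7778
Step 2: Compute squared deviations from the mean:
  (11 - 20.7778)^2 = 95.6049
  (8 - 20.7778)^2 = 163.2716
  (48 - 20.7778)^2 = 741.0494
  (4 - 20.7778)^2 = 281.4938
  (44 - 20.7778)^2 = 539.2716
  (10 - 20.7778)^2 = 116.1605
  (6 - 20.7778)^2 = 218.3827
  (50 - 20.7778)^2 = 853.9383
  (6 - 20.7778)^2 = 218.3827
Step 3: Sum of squared deviations = 3227.5556
Step 4: Population variance = 3227.5556 / 9 = 358.6173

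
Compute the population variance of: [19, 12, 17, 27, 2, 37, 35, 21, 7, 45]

170.76

Step 1: Compute the mean: (19 + 12 + 17 + 27 + 2 + 37 + 35 + 21 + 7 + 45) / 10 = 22.2
Step 2: Compute squared deviations from the mean:
  (19 - 22.2)^2 = 10.24
  (12 - 22.2)^2 = 104.04
  (17 - 22.2)^2 = 27.04
  (27 - 22.2)^2 = 23.04
  (2 - 22.2)^2 = 408.04
  (37 - 22.2)^2 = 219.04
  (35 - 22.2)^2 = 163.84
  (21 - 22.2)^2 = 1.44
  (7 - 22.2)^2 = 231.04
  (45 - 22.2)^2 = 519.84
Step 3: Sum of squared deviations = 1707.6
Step 4: Population variance = 1707.6 / 10 = 170.76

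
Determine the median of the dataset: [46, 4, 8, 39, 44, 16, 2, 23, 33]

23

Step 1: Sort the data in ascending order: [2, 4, 8, 16, 23, 33, 39, 44, 46]
Step 2: The number of values is n = 9.
Step 3: Since n is odd, the median is the middle value at position 5: 23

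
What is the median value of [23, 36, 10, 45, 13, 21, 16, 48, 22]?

22

Step 1: Sort the data in ascending order: [10, 13, 16, 21, 22, 23, 36, 45, 48]
Step 2: The number of values is n = 9.
Step 3: Since n is odd, the median is the middle value at position 5: 22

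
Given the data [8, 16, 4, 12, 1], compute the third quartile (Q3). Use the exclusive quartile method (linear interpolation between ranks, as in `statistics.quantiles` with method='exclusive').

14

Step 1: Sort the data: [1, 4, 8, 12, 16]
Step 2: n = 5
Step 3: Using the exclusive quartile method:
  Q1 = 2.5
  Q2 (median) = 8
  Q3 = 14
  IQR = Q3 - Q1 = 14 - 2.5 = 11.5
Step 4: Q3 = 14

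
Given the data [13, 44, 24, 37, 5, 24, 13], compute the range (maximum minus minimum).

39

Step 1: Identify the maximum value: max = 44
Step 2: Identify the minimum value: min = 5
Step 3: Range = max - min = 44 - 5 = 39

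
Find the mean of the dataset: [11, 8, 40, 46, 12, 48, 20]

26.4286

Step 1: Sum all values: 11 + 8 + 40 + 46 + 12 + 48 + 20 = 185
Step 2: Count the number of values: n = 7
Step 3: Mean = sum / n = 185 / 7 = 26.4286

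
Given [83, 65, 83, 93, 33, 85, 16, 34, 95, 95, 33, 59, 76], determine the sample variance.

766.4231

Step 1: Compute the mean: (83 + 65 + 83 + 93 + 33 + 85 + 16 + 34 + 95 + 95 + 33 + 59 + 76) / 13 = 65.3846
Step 2: Compute squared deviations from the mean:
  (83 - 65.3846)^2 = 310.3018
  (65 - 65.3846)^2 = 0.1479
  (83 - 65.3846)^2 = 310.3018
  (93 - 65.3846)^2 = 762.6095
  (33 - 65.3846)^2 = 1048.7633
  (85 - 65.3846)^2 = 384.7633
  (16 - 65.3846)^2 = 2438.8402
  (34 - 65.3846)^2 = 984.9941
  (95 - 65.3846)^2 = 877.071
  (95 - 65.3846)^2 = 877.071
  (33 - 65.3846)^2 = 1048.7633
  (59 - 65.3846)^2 = 40.7633
  (76 - 65.3846)^2 = 112.6864
Step 3: Sum of squared deviations = 9197.0769
Step 4: Sample variance = 9197.0769 / 12 = 766.4231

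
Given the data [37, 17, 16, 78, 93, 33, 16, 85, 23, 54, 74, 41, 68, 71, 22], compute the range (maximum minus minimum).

77

Step 1: Identify the maximum value: max = 93
Step 2: Identify the minimum value: min = 16
Step 3: Range = max - min = 93 - 16 = 77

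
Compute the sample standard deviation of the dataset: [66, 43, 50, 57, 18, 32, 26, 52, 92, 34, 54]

20.6314

Step 1: Compute the mean: 47.6364
Step 2: Sum of squared deviations from the mean: 4256.5455
Step 3: Sample variance = 4256.5455 / 10 = 425.6545
Step 4: Standard deviation = sqrt(425.6545) = 20.6314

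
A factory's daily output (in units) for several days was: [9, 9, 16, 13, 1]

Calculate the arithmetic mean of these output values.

9.6

Step 1: Sum all values: 9 + 9 + 16 + 13 + 1 = 48
Step 2: Count the number of values: n = 5
Step 3: Mean = sum / n = 48 / 5 = 9.6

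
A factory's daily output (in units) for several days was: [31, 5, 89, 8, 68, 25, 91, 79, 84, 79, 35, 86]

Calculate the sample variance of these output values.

1102.4242

Step 1: Compute the mean: (31 + 5 + 89 + 8 + 68 + 25 + 91 + 79 + 84 + 79 + 35 + 86) / 12 = 56.6667
Step 2: Compute squared deviations from the mean:
  (31 - 56.6667)^2 = 658.7778
  (5 - 56.6667)^2 = 2669.4444
  (89 - 56.6667)^2 = 1045.4444
  (8 - 56.6667)^2 = 2368.4444
  (68 - 56.6667)^2 = 128.4444
  (25 - 56.6667)^2 = 1002.7778
  (91 - 56.6667)^2 = 1178.7778
  (79 - 56.6667)^2 = 498.7778
  (84 - 56.6667)^2 = 747.1111
  (79 - 56.6667)^2 = 498.7778
  (35 - 56.6667)^2 = 469.4444
  (86 - 56.6667)^2 = 860.4444
Step 3: Sum of squared deviations = 12126.6667
Step 4: Sample variance = 12126.6667 / 11 = 1102.4242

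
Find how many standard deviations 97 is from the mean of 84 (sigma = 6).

2.1667

Step 1: Recall the z-score formula: z = (x - mu) / sigma
Step 2: Substitute values: z = (97 - 84) / 6
Step 3: z = 13 / 6 = 2.1667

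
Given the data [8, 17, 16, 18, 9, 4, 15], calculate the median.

15

Step 1: Sort the data in ascending order: [4, 8, 9, 15, 16, 17, 18]
Step 2: The number of values is n = 7.
Step 3: Since n is odd, the median is the middle value at position 4: 15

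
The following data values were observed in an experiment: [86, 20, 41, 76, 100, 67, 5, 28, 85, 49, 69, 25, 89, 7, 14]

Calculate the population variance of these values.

1008.0622

Step 1: Compute the mean: (86 + 20 + 41 + 76 + 100 + 67 + 5 + 28 + 85 + 49 + 69 + 25 + 89 + 7 + 14) / 15 = 50.7333
Step 2: Compute squared deviations from the mean:
  (86 - 50.7333)^2 = 1243.7378
  (20 - 50.7333)^2 = 944.5378
  (41 - 50.7333)^2 = 94.7378
  (76 - 50.7333)^2 = 638.4044
  (100 - 50.7333)^2 = 2427.2044
  (67 - 50.7333)^2 = 264.6044
  (5 - 50.7333)^2 = 2091.5378
  (28 - 50.7333)^2 = 516.8044
  (85 - 50.7333)^2 = 1174.2044
  (49 - 50.7333)^2 = 3.0044
  (69 - 50.7333)^2 = 333.6711
  (25 - 50.7333)^2 = 662.2044
  (89 - 50.7333)^2 = 1464.3378
  (7 - 50.7333)^2 = 1912.6044
  (14 - 50.7333)^2 = 1349.3378
Step 3: Sum of squared deviations = 15120.9333
Step 4: Population variance = 15120.9333 / 15 = 1008.0622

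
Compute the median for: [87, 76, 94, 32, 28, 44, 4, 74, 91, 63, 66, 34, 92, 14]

64.5

Step 1: Sort the data in ascending order: [4, 14, 28, 32, 34, 44, 63, 66, 74, 76, 87, 91, 92, 94]
Step 2: The number of values is n = 14.
Step 3: Since n is even, the median is the average of positions 7 and 8:
  Median = (63 + 66) / 2 = 64.5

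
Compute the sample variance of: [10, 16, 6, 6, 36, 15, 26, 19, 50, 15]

194.5444

Step 1: Compute the mean: (10 + 16 + 6 + 6 + 36 + 15 + 26 + 19 + 50 + 15) / 10 = 19.9
Step 2: Compute squared deviations from the mean:
  (10 - 19.9)^2 = 98.01
  (16 - 19.9)^2 = 15.21
  (6 - 19.9)^2 = 193.21
  (6 - 19.9)^2 = 193.21
  (36 - 19.9)^2 = 259.21
  (15 - 19.9)^2 = 24.01
  (26 - 19.9)^2 = 37.21
  (19 - 19.9)^2 = 0.81
  (50 - 19.9)^2 = 906.01
  (15 - 19.9)^2 = 24.01
Step 3: Sum of squared deviations = 1750.9
Step 4: Sample variance = 1750.9 / 9 = 194.5444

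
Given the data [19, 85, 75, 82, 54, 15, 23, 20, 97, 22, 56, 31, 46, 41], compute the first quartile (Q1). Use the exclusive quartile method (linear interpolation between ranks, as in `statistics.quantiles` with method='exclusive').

21.5

Step 1: Sort the data: [15, 19, 20, 22, 23, 31, 41, 46, 54, 56, 75, 82, 85, 97]
Step 2: n = 14
Step 3: Using the exclusive quartile method:
  Q1 = 21.5
  Q2 (median) = 43.5
  Q3 = 76.75
  IQR = Q3 - Q1 = 76.75 - 21.5 = 55.25
Step 4: Q1 = 21.5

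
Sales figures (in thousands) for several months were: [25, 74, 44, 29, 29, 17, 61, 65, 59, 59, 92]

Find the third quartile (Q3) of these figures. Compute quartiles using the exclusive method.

65

Step 1: Sort the data: [17, 25, 29, 29, 44, 59, 59, 61, 65, 74, 92]
Step 2: n = 11
Step 3: Using the exclusive quartile method:
  Q1 = 29
  Q2 (median) = 59
  Q3 = 65
  IQR = Q3 - Q1 = 65 - 29 = 36
Step 4: Q3 = 65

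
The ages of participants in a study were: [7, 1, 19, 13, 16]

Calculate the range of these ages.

18

Step 1: Identify the maximum value: max = 19
Step 2: Identify the minimum value: min = 1
Step 3: Range = max - min = 19 - 1 = 18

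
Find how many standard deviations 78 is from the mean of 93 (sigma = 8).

-1.875

Step 1: Recall the z-score formula: z = (x - mu) / sigma
Step 2: Substitute values: z = (78 - 93) / 8
Step 3: z = -15 / 8 = -1.875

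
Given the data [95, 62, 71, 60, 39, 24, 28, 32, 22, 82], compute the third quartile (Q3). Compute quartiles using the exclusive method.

73.75

Step 1: Sort the data: [22, 24, 28, 32, 39, 60, 62, 71, 82, 95]
Step 2: n = 10
Step 3: Using the exclusive quartile method:
  Q1 = 27
  Q2 (median) = 49.5
  Q3 = 73.75
  IQR = Q3 - Q1 = 73.75 - 27 = 46.75
Step 4: Q3 = 73.75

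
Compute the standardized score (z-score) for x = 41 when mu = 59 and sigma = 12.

-1.5

Step 1: Recall the z-score formula: z = (x - mu) / sigma
Step 2: Substitute values: z = (41 - 59) / 12
Step 3: z = -18 / 12 = -1.5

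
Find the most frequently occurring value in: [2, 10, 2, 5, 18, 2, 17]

2

Step 1: Count the frequency of each value:
  2: appears 3 time(s)
  5: appears 1 time(s)
  10: appears 1 time(s)
  17: appears 1 time(s)
  18: appears 1 time(s)
Step 2: The value 2 appears most frequently (3 times).
Step 3: Mode = 2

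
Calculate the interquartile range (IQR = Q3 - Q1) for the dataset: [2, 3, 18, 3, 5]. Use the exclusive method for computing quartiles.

9

Step 1: Sort the data: [2, 3, 3, 5, 18]
Step 2: n = 5
Step 3: Using the exclusive quartile method:
  Q1 = 2.5
  Q2 (median) = 3
  Q3 = 11.5
  IQR = Q3 - Q1 = 11.5 - 2.5 = 9
Step 4: IQR = 9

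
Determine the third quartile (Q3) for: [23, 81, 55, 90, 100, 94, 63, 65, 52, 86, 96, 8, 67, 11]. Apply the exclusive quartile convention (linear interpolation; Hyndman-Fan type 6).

91

Step 1: Sort the data: [8, 11, 23, 52, 55, 63, 65, 67, 81, 86, 90, 94, 96, 100]
Step 2: n = 14
Step 3: Using the exclusive quartile method:
  Q1 = 44.75
  Q2 (median) = 66
  Q3 = 91
  IQR = Q3 - Q1 = 91 - 44.75 = 46.25
Step 4: Q3 = 91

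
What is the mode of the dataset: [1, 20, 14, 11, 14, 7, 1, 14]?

14

Step 1: Count the frequency of each value:
  1: appears 2 time(s)
  7: appears 1 time(s)
  11: appears 1 time(s)
  14: appears 3 time(s)
  20: appears 1 time(s)
Step 2: The value 14 appears most frequently (3 times).
Step 3: Mode = 14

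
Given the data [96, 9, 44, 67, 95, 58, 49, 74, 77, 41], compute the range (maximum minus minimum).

87

Step 1: Identify the maximum value: max = 96
Step 2: Identify the minimum value: min = 9
Step 3: Range = max - min = 96 - 9 = 87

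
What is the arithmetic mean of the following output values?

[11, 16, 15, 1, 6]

9.8

Step 1: Sum all values: 11 + 16 + 15 + 1 + 6 = 49
Step 2: Count the number of values: n = 5
Step 3: Mean = sum / n = 49 / 5 = 9.8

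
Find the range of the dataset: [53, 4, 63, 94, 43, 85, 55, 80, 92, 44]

90

Step 1: Identify the maximum value: max = 94
Step 2: Identify the minimum value: min = 4
Step 3: Range = max - min = 94 - 4 = 90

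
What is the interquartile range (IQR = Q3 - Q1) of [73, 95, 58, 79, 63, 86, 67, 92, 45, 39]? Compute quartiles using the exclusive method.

32.75

Step 1: Sort the data: [39, 45, 58, 63, 67, 73, 79, 86, 92, 95]
Step 2: n = 10
Step 3: Using the exclusive quartile method:
  Q1 = 54.75
  Q2 (median) = 70
  Q3 = 87.5
  IQR = Q3 - Q1 = 87.5 - 54.75 = 32.75
Step 4: IQR = 32.75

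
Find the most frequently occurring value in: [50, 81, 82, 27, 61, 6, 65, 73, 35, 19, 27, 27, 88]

27

Step 1: Count the frequency of each value:
  6: appears 1 time(s)
  19: appears 1 time(s)
  27: appears 3 time(s)
  35: appears 1 time(s)
  50: appears 1 time(s)
  61: appears 1 time(s)
  65: appears 1 time(s)
  73: appears 1 time(s)
  81: appears 1 time(s)
  82: appears 1 time(s)
  88: appears 1 time(s)
Step 2: The value 27 appears most frequently (3 times).
Step 3: Mode = 27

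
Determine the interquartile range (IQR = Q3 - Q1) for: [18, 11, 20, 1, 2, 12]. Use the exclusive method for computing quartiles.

16.75

Step 1: Sort the data: [1, 2, 11, 12, 18, 20]
Step 2: n = 6
Step 3: Using the exclusive quartile method:
  Q1 = 1.75
  Q2 (median) = 11.5
  Q3 = 18.5
  IQR = Q3 - Q1 = 18.5 - 1.75 = 16.75
Step 4: IQR = 16.75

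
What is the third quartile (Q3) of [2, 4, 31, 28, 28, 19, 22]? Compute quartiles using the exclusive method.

28

Step 1: Sort the data: [2, 4, 19, 22, 28, 28, 31]
Step 2: n = 7
Step 3: Using the exclusive quartile method:
  Q1 = 4
  Q2 (median) = 22
  Q3 = 28
  IQR = Q3 - Q1 = 28 - 4 = 24
Step 4: Q3 = 28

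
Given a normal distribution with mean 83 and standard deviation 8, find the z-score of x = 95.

1.5

Step 1: Recall the z-score formula: z = (x - mu) / sigma
Step 2: Substitute values: z = (95 - 83) / 8
Step 3: z = 12 / 8 = 1.5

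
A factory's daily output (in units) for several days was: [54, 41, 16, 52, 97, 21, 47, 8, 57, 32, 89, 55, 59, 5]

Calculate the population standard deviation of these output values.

26.4364

Step 1: Compute the mean: 45.2143
Step 2: Sum of squared deviations from the mean: 9784.3571
Step 3: Population variance = 9784.3571 / 14 = 698.8827
Step 4: Standard deviation = sqrt(698.8827) = 26.4364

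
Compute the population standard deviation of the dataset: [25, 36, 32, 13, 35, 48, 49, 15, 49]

13.0649

Step 1: Compute the mean: 33.5556
Step 2: Sum of squared deviations from the mean: 1536.2222
Step 3: Population variance = 1536.2222 / 9 = 170.6914
Step 4: Standard deviation = sqrt(170.6914) = 13.0649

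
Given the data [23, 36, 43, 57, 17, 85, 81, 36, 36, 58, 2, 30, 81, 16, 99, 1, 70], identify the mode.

36

Step 1: Count the frequency of each value:
  1: appears 1 time(s)
  2: appears 1 time(s)
  16: appears 1 time(s)
  17: appears 1 time(s)
  23: appears 1 time(s)
  30: appears 1 time(s)
  36: appears 3 time(s)
  43: appears 1 time(s)
  57: appears 1 time(s)
  58: appears 1 time(s)
  70: appears 1 time(s)
  81: appears 2 time(s)
  85: appears 1 time(s)
  99: appears 1 time(s)
Step 2: The value 36 appears most frequently (3 times).
Step 3: Mode = 36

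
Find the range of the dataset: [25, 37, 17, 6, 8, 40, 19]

34

Step 1: Identify the maximum value: max = 40
Step 2: Identify the minimum value: min = 6
Step 3: Range = max - min = 40 - 6 = 34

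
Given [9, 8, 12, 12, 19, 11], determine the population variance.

12.4722

Step 1: Compute the mean: (9 + 8 + 12 + 12 + 19 + 11) / 6 = 11.8333
Step 2: Compute squared deviations from the mean:
  (9 - 11.8333)^2 = 8.0278
  (8 - 11.8333)^2 = 14.6944
  (12 - 11.8333)^2 = 0.0278
  (12 - 11.8333)^2 = 0.0278
  (19 - 11.8333)^2 = 51.3611
  (11 - 11.8333)^2 = 0.6944
Step 3: Sum of squared deviations = 74.8333
Step 4: Population variance = 74.8333 / 6 = 12.4722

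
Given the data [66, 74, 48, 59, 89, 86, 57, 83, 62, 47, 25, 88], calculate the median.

64

Step 1: Sort the data in ascending order: [25, 47, 48, 57, 59, 62, 66, 74, 83, 86, 88, 89]
Step 2: The number of values is n = 12.
Step 3: Since n is even, the median is the average of positions 6 and 7:
  Median = (62 + 66) / 2 = 64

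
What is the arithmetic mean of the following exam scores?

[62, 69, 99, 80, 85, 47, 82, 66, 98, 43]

73.1

Step 1: Sum all values: 62 + 69 + 99 + 80 + 85 + 47 + 82 + 66 + 98 + 43 = 731
Step 2: Count the number of values: n = 10
Step 3: Mean = sum / n = 731 / 10 = 73.1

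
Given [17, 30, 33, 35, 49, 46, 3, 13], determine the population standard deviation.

15.0561

Step 1: Compute the mean: 28.25
Step 2: Sum of squared deviations from the mean: 1813.5
Step 3: Population variance = 1813.5 / 8 = 226.6875
Step 4: Standard deviation = sqrt(226.6875) = 15.0561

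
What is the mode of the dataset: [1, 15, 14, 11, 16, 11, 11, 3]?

11

Step 1: Count the frequency of each value:
  1: appears 1 time(s)
  3: appears 1 time(s)
  11: appears 3 time(s)
  14: appears 1 time(s)
  15: appears 1 time(s)
  16: appears 1 time(s)
Step 2: The value 11 appears most frequently (3 times).
Step 3: Mode = 11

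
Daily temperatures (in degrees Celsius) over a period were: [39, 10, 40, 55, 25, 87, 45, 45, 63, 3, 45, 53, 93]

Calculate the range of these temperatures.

90

Step 1: Identify the maximum value: max = 93
Step 2: Identify the minimum value: min = 3
Step 3: Range = max - min = 93 - 3 = 90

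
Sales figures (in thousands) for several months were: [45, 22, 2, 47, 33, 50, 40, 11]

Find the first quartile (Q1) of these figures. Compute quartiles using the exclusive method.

13.75

Step 1: Sort the data: [2, 11, 22, 33, 40, 45, 47, 50]
Step 2: n = 8
Step 3: Using the exclusive quartile method:
  Q1 = 13.75
  Q2 (median) = 36.5
  Q3 = 46.5
  IQR = Q3 - Q1 = 46.5 - 13.75 = 32.75
Step 4: Q1 = 13.75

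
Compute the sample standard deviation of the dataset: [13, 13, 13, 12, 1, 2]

5.831

Step 1: Compute the mean: 9
Step 2: Sum of squared deviations from the mean: 170
Step 3: Sample variance = 170 / 5 = 34
Step 4: Standard deviation = sqrt(34) = 5.831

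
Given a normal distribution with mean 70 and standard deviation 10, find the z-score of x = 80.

1

Step 1: Recall the z-score formula: z = (x - mu) / sigma
Step 2: Substitute values: z = (80 - 70) / 10
Step 3: z = 10 / 10 = 1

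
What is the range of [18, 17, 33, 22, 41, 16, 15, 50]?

35

Step 1: Identify the maximum value: max = 50
Step 2: Identify the minimum value: min = 15
Step 3: Range = max - min = 50 - 15 = 35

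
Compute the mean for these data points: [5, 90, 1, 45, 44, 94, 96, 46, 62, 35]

51.8

Step 1: Sum all values: 5 + 90 + 1 + 45 + 44 + 94 + 96 + 46 + 62 + 35 = 518
Step 2: Count the number of values: n = 10
Step 3: Mean = sum / n = 518 / 10 = 51.8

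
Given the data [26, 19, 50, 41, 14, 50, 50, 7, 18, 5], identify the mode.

50

Step 1: Count the frequency of each value:
  5: appears 1 time(s)
  7: appears 1 time(s)
  14: appears 1 time(s)
  18: appears 1 time(s)
  19: appears 1 time(s)
  26: appears 1 time(s)
  41: appears 1 time(s)
  50: appears 3 time(s)
Step 2: The value 50 appears most frequently (3 times).
Step 3: Mode = 50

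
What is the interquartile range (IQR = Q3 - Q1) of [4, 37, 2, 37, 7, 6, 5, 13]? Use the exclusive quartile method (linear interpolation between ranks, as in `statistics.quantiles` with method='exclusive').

26.75

Step 1: Sort the data: [2, 4, 5, 6, 7, 13, 37, 37]
Step 2: n = 8
Step 3: Using the exclusive quartile method:
  Q1 = 4.25
  Q2 (median) = 6.5
  Q3 = 31
  IQR = Q3 - Q1 = 31 - 4.25 = 26.75
Step 4: IQR = 26.75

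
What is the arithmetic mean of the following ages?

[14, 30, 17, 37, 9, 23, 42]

24.5714

Step 1: Sum all values: 14 + 30 + 17 + 37 + 9 + 23 + 42 = 172
Step 2: Count the number of values: n = 7
Step 3: Mean = sum / n = 172 / 7 = 24.5714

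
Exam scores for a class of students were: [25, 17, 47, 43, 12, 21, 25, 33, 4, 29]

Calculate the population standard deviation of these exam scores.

12.5475

Step 1: Compute the mean: 25.6
Step 2: Sum of squared deviations from the mean: 1574.4
Step 3: Population variance = 1574.4 / 10 = 157.44
Step 4: Standard deviation = sqrt(157.44) = 12.5475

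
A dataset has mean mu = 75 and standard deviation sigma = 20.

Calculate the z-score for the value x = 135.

3

Step 1: Recall the z-score formula: z = (x - mu) / sigma
Step 2: Substitute values: z = (135 - 75) / 20
Step 3: z = 60 / 20 = 3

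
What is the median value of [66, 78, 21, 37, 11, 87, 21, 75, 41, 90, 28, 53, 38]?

41

Step 1: Sort the data in ascending order: [11, 21, 21, 28, 37, 38, 41, 53, 66, 75, 78, 87, 90]
Step 2: The number of values is n = 13.
Step 3: Since n is odd, the median is the middle value at position 7: 41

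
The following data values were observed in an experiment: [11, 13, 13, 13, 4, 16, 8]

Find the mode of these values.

13

Step 1: Count the frequency of each value:
  4: appears 1 time(s)
  8: appears 1 time(s)
  11: appears 1 time(s)
  13: appears 3 time(s)
  16: appears 1 time(s)
Step 2: The value 13 appears most frequently (3 times).
Step 3: Mode = 13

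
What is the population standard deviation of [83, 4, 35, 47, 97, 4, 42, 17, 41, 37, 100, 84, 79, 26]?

31.8914

Step 1: Compute the mean: 49.7143
Step 2: Sum of squared deviations from the mean: 14238.8571
Step 3: Population variance = 14238.8571 / 14 = 1017.0612
Step 4: Standard deviation = sqrt(1017.0612) = 31.8914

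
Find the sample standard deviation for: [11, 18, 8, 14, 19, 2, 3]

6.7753

Step 1: Compute the mean: 10.7143
Step 2: Sum of squared deviations from the mean: 275.4286
Step 3: Sample variance = 275.4286 / 6 = 45.9048
Step 4: Standard deviation = sqrt(45.9048) = 6.7753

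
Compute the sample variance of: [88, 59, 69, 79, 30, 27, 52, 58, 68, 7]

640.0111

Step 1: Compute the mean: (88 + 59 + 69 + 79 + 30 + 27 + 52 + 58 + 68 + 7) / 10 = 53.7
Step 2: Compute squared deviations from the mean:
  (88 - 53.7)^2 = 1176.49
  (59 - 53.7)^2 = 28.09
  (69 - 53.7)^2 = 234.09
  (79 - 53.7)^2 = 640.09
  (30 - 53.7)^2 = 561.69
  (27 - 53.7)^2 = 712.89
  (52 - 53.7)^2 = 2.89
  (58 - 53.7)^2 = 18.49
  (68 - 53.7)^2 = 204.49
  (7 - 53.7)^2 = 2180.89
Step 3: Sum of squared deviations = 5760.1
Step 4: Sample variance = 5760.1 / 9 = 640.0111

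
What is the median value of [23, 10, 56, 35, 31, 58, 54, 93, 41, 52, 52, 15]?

46.5

Step 1: Sort the data in ascending order: [10, 15, 23, 31, 35, 41, 52, 52, 54, 56, 58, 93]
Step 2: The number of values is n = 12.
Step 3: Since n is even, the median is the average of positions 6 and 7:
  Median = (41 + 52) / 2 = 46.5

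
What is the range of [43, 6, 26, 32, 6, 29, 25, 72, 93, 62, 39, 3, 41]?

90

Step 1: Identify the maximum value: max = 93
Step 2: Identify the minimum value: min = 3
Step 3: Range = max - min = 93 - 3 = 90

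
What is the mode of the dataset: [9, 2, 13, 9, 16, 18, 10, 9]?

9

Step 1: Count the frequency of each value:
  2: appears 1 time(s)
  9: appears 3 time(s)
  10: appears 1 time(s)
  13: appears 1 time(s)
  16: appears 1 time(s)
  18: appears 1 time(s)
Step 2: The value 9 appears most frequently (3 times).
Step 3: Mode = 9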